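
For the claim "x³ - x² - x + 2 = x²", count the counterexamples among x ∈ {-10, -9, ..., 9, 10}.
Counterexamples in [-10, 10]: {-10, -9, -8, -7, -6, -5, -4, -3, -2, 0, 3, 4, 5, 6, 7, 8, 9, 10}.

Counting them gives 18 values.

Answer: 18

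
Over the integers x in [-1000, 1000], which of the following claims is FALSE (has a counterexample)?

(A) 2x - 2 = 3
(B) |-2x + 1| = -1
(A) x = 0: LHS = 2·0 - 2 = -2; -2 = 3 — FAILS
(B) x = 0: LHS = |-2·0 + 1| = |1| = 1; 1 = -1 — FAILS

Answer: Both A and B are false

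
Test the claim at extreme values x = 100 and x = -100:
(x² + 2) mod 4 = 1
x = 100: LHS = (100² + 2) mod 4 = 10002 mod 4 = 2; 2 = 1 — FAILS
x = -100: LHS = ((-100)² + 2) mod 4 = 10002 mod 4 = 2; 2 = 1 — FAILS

Answer: No, fails for both x = 100 and x = -100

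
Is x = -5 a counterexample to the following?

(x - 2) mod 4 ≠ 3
Substitute x = -5 into the relation:
x = -5: LHS = ((-5) - 2) mod 4 = (-7) mod 4 = 1; 1 ≠ 3 — holds

The claim holds here, so x = -5 is not a counterexample. (A counterexample exists elsewhere, e.g. x = 1.)

Answer: No, x = -5 is not a counterexample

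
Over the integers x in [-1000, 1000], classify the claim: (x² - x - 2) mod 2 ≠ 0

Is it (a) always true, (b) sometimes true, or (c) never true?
For a polynomial with integer coefficients, its value mod 2 depends only on x mod 2, so it suffices to check one representative of each residue class, x = 0, 1:
x = 0: LHS = (0² - 0 - 2) mod 2 = (-2) mod 2 = 0; 0 ≠ 0 — FAILS
x = 1: LHS = (1² - 1 - 2) mod 2 = (-2) mod 2 = 0; 0 ≠ 0 — FAILS
The relation fails in every residue class, so the claimed relation (≠) fails for every integer in [-1000, 1000].

No integer in the range satisfies it.

Answer: Never true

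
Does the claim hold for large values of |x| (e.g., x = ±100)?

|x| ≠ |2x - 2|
x = 100: LHS = |100| = 100, RHS = |2·100 - 2| = |198| = 198; 100 ≠ 198 — holds
x = -100: LHS = |-100| = 100, RHS = |2·(-100) - 2| = |-202| = 202; 100 ≠ 202 — holds

Answer: Yes, holds for both x = 100 and x = -100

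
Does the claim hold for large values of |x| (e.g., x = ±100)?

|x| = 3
x = 100: LHS = |100| = 100; 100 = 3 — FAILS
x = -100: LHS = |-100| = 100; 100 = 3 — FAILS

Answer: No, fails for both x = 100 and x = -100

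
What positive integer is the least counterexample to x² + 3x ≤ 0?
Testing positive integers:
x = 1: LHS = 1² + 3·1 = 4; 4 ≤ 0 — FAILS  ← smallest positive counterexample

Answer: x = 1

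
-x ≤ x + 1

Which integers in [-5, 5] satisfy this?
Holds for: {0, 1, 2, 3, 4, 5}
Fails for: {-5, -4, -3, -2, -1}

Answer: {0, 1, 2, 3, 4, 5}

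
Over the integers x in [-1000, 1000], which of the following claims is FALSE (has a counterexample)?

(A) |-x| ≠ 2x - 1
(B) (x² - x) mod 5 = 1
(A) x = 1: LHS = |-1| = 1, RHS = 2·1 - 1 = 1; 1 ≠ 1 — FAILS
(B) x = 0: LHS = (0² - 0) mod 5 = 0 mod 5 = 0; 0 = 1 — FAILS

Answer: Both A and B are false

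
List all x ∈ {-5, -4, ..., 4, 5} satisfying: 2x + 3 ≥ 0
Holds for: {-1, 0, 1, 2, 3, 4, 5}
Fails for: {-5, -4, -3, -2}

Answer: {-1, 0, 1, 2, 3, 4, 5}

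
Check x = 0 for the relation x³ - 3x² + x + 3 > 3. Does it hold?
x = 0: LHS = 0³ - 3·0² + 0 + 3 = 3; 3 > 3 — FAILS

The relation fails at x = 0, so x = 0 is a counterexample.

Answer: No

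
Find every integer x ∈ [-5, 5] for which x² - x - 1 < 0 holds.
Holds for: {0, 1}
Fails for: {-5, -4, -3, -2, -1, 2, 3, 4, 5}

Answer: {0, 1}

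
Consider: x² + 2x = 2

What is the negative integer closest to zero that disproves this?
Testing negative integers from -1 downward:
x = -1: LHS = (-1)² + 2·(-1) = -1; -1 = 2 — FAILS  ← closest negative counterexample to 0

Answer: x = -1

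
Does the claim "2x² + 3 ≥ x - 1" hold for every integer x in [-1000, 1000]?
Over all integers in [-1000, 1000], LHS − RHS is smallest at x = 0, where it equals 4:
x = 0: LHS = 2·0² + 3 = 3, RHS = 0 - 1 = -1; 3 ≥ -1 — holds
At the ends of the range:
x = -1000: LHS = 2·(-1000)² + 3 = 2000003, RHS = (-1000) - 1 = -1001; 2000003 ≥ -1001 — holds
x = 1000: LHS = 2·1000² + 3 = 2000003, RHS = 1000 - 1 = 999; 2000003 ≥ 999 — holds
Hence LHS − RHS is never negative, i.e. LHS ≥ RHS throughout, so the relation holds for every integer in [-1000, 1000].

No counterexample exists.

Answer: True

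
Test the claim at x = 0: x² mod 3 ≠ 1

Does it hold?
x = 0: LHS = (0²) mod 3 = 0 mod 3 = 0; 0 ≠ 1 — holds

The relation is satisfied at x = 0.

Answer: Yes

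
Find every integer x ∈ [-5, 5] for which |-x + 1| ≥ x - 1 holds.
Over all integers in [-5, 5], LHS − RHS is smallest at x = 1, where it equals 0:
x = 1: LHS = |-1 + 1| = |0| = 0, RHS = 1 - 1 = 0; 0 ≥ 0 — holds
At the ends of the range:
x = -5: LHS = |-(-5) + 1| = |6| = 6, RHS = (-5) - 1 = -6; 6 ≥ -6 — holds
x = 5: LHS = |-5 + 1| = |-4| = 4, RHS = 5 - 1 = 4; 4 ≥ 4 — holds
Hence LHS − RHS is never negative, i.e. LHS ≥ RHS throughout, so the relation holds for every integer in [-5, 5].

Answer: All integers in [-5, 5]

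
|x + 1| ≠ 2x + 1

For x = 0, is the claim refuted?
Substitute x = 0 into the relation:
x = 0: LHS = |0 + 1| = |1| = 1, RHS = 2·0 + 1 = 1; 1 ≠ 1 — FAILS

Since the claim fails at x = 0, this value is a counterexample.

Answer: Yes, x = 0 is a counterexample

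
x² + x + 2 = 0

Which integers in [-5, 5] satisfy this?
Over all integers in [-5, 5], LHS − RHS is always positive; it is smallest at x = 0, where it equals 2:
x = 0: LHS = 0² + 0 + 2 = 2; 2 = 0 — FAILS
At the ends of the range:
x = -5: LHS = (-5)² + (-5) + 2 = 22; 22 = 0 — FAILS
x = 5: LHS = 5² + 5 + 2 = 32; 32 = 0 — FAILS
Hence LHS − RHS is never 0, i.e. the two sides are never equal, so the claimed relation (=) fails for every integer in [-5, 5].

Answer: None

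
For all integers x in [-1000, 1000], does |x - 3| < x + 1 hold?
The claim fails at x = 0:
x = 0: LHS = |0 - 3| = |-3| = 3, RHS = 0 + 1 = 1; 3 < 1 — FAILS

Because a single integer refutes it, the statement is false.

Answer: False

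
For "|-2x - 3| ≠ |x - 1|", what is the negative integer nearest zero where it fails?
Testing negative integers from -1 downward:
x = -1: LHS = |-2·(-1) - 3| = |-1| = 1, RHS = |(-1) - 1| = |-2| = 2; 1 ≠ 2 — holds
x = -2: LHS = |-2·(-2) - 3| = |1| = 1, RHS = |(-2) - 1| = |-3| = 3; 1 ≠ 3 — holds
x = -3: LHS = |-2·(-3) - 3| = |3| = 3, RHS = |(-3) - 1| = |-4| = 4; 3 ≠ 4 — holds
x = -4: LHS = |-2·(-4) - 3| = |5| = 5, RHS = |(-4) - 1| = |-5| = 5; 5 ≠ 5 — FAILS  ← closest negative counterexample to 0

Answer: x = -4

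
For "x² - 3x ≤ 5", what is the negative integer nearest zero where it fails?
Testing negative integers from -1 downward:
x = -1: LHS = (-1)² - 3·(-1) = 4; 4 ≤ 5 — holds
x = -2: LHS = (-2)² - 3·(-2) = 10; 10 ≤ 5 — FAILS  ← closest negative counterexample to 0

Answer: x = -2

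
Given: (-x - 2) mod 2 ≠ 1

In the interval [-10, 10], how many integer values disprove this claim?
Counterexamples in [-10, 10]: {-9, -7, -5, -3, -1, 1, 3, 5, 7, 9}.

Counting them gives 10 values.

Answer: 10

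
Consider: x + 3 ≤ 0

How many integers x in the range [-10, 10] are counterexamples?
Counterexamples in [-10, 10]: {-2, -1, 0, 1, 2, 3, 4, 5, 6, 7, 8, 9, 10}.

Counting them gives 13 values.

Answer: 13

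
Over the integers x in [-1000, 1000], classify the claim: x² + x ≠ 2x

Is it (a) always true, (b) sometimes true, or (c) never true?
Holds at x = -1: LHS = (-1)² + (-1) = 0, RHS = 2·(-1) = -2; 0 ≠ -2 — holds
Fails at x = 0: LHS = 0² + 0 = 0, RHS = 2·0 = 0; 0 ≠ 0 — FAILS
It is satisfied by some integers in the range but not all.

Answer: Sometimes true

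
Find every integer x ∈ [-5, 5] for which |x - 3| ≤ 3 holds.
Holds for: {0, 1, 2, 3, 4, 5}
Fails for: {-5, -4, -3, -2, -1}

Answer: {0, 1, 2, 3, 4, 5}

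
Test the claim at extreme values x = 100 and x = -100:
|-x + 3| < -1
x = 100: LHS = |-100 + 3| = |-97| = 97; 97 < -1 — FAILS
x = -100: LHS = |-(-100) + 3| = |103| = 103; 103 < -1 — FAILS

Answer: No, fails for both x = 100 and x = -100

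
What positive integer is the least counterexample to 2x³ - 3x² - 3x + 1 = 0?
Testing positive integers:
x = 1: LHS = 2·1³ - 3·1² - 3·1 + 1 = -3; -3 = 0 — FAILS  ← smallest positive counterexample

Answer: x = 1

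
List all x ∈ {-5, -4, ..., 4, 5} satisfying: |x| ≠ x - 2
Over all integers in [-5, 5], LHS − RHS is always positive; it is smallest at x = 0, where it equals 2:
x = 0: LHS = |0| = 0, RHS = 0 - 2 = -2; 0 ≠ -2 — holds
At the ends of the range:
x = -5: LHS = |-5| = 5, RHS = (-5) - 2 = -7; 5 ≠ -7 — holds
x = 5: LHS = |5| = 5, RHS = 5 - 2 = 3; 5 ≠ 3 — holds
Hence LHS − RHS is never 0, i.e. the two sides are never equal, so the relation holds for every integer in [-5, 5].

Answer: All integers in [-5, 5]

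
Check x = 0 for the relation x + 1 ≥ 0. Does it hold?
x = 0: LHS = 0 + 1 = 1; 1 ≥ 0 — holds

The relation is satisfied at x = 0.

Answer: Yes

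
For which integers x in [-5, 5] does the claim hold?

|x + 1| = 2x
Holds for: {1}
Fails for: {-5, -4, -3, -2, -1, 0, 2, 3, 4, 5}

Answer: {1}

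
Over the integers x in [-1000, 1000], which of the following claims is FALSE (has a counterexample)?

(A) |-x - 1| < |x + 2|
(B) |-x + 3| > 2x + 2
(A) x = -2: LHS = |-(-2) - 1| = |1| = 1, RHS = |(-2) + 2| = |0| = 0; 1 < 0 — FAILS
(B) x = 1: LHS = |-1 + 3| = |2| = 2, RHS = 2·1 + 2 = 4; 2 > 4 — FAILS

Answer: Both A and B are false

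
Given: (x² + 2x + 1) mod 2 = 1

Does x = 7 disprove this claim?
Substitute x = 7 into the relation:
x = 7: LHS = (7² + 2·7 + 1) mod 2 = 64 mod 2 = 0; 0 = 1 — FAILS

Since the claim fails at x = 7, this value is a counterexample.

Answer: Yes, x = 7 is a counterexample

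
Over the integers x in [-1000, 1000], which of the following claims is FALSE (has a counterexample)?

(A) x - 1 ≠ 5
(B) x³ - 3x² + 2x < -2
(A) x = 6: LHS = 6 - 1 = 5; 5 ≠ 5 — FAILS
(B) x = 0: LHS = 0³ - 3·0² + 2·0 = 0; 0 < -2 — FAILS

Answer: Both A and B are false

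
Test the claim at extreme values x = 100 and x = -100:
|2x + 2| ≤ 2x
x = 100: LHS = |2·100 + 2| = |202| = 202, RHS = 2·100 = 200; 202 ≤ 200 — FAILS
x = -100: LHS = |2·(-100) + 2| = |-198| = 198, RHS = 2·(-100) = -200; 198 ≤ -200 — FAILS

Answer: No, fails for both x = 100 and x = -100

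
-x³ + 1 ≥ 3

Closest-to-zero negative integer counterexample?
Testing negative integers from -1 downward:
x = -1: LHS = -(-1)³ + 1 = 2; 2 ≥ 3 — FAILS  ← closest negative counterexample to 0

Answer: x = -1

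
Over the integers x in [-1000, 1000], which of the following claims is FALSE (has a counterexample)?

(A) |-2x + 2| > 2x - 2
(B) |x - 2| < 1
(A) x = 1: LHS = |-2·1 + 2| = |0| = 0, RHS = 2·1 - 2 = 0; 0 > 0 — FAILS
(B) x = 0: LHS = |0 - 2| = |-2| = 2; 2 < 1 — FAILS

Answer: Both A and B are false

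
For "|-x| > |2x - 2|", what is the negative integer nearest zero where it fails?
Testing negative integers from -1 downward:
x = -1: LHS = |-(-1)| = |1| = 1, RHS = |2·(-1) - 2| = |-4| = 4; 1 > 4 — FAILS  ← closest negative counterexample to 0

Answer: x = -1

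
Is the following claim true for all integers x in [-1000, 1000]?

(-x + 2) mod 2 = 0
The claim fails at x = 1:
x = 1: LHS = (-1 + 2) mod 2 = 1 mod 2 = 1; 1 = 0 — FAILS

Because a single integer refutes it, the statement is false.

Answer: False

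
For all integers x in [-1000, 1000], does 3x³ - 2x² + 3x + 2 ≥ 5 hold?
The claim fails at x = 0:
x = 0: LHS = 3·0³ - 2·0² + 3·0 + 2 = 2; 2 ≥ 5 — FAILS

Because a single integer refutes it, the statement is false.

Answer: False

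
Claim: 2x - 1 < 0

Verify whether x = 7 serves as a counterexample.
Substitute x = 7 into the relation:
x = 7: LHS = 2·7 - 1 = 13; 13 < 0 — FAILS

Since the claim fails at x = 7, this value is a counterexample.

Answer: Yes, x = 7 is a counterexample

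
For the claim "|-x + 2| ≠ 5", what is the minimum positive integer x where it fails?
Testing positive integers:
(x = 1 through x = 1 all satisfy the relation; showing from x = 2.)
x = 2: LHS = |-2 + 2| = |0| = 0; 0 ≠ 5 — holds
x = 3: LHS = |-3 + 2| = |-1| = 1; 1 ≠ 5 — holds
x = 4: LHS = |-4 + 2| = |-2| = 2; 2 ≠ 5 — holds
x = 5: LHS = |-5 + 2| = |-3| = 3; 3 ≠ 5 — holds
x = 6: LHS = |-6 + 2| = |-4| = 4; 4 ≠ 5 — holds
x = 7: LHS = |-7 + 2| = |-5| = 5; 5 ≠ 5 — FAILS  ← smallest positive counterexample

Answer: x = 7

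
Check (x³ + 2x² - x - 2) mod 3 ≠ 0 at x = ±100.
x = 100: LHS = (100³ + 2·100² - 100 - 2) mod 3 = 1019898 mod 3 = 0; 0 ≠ 0 — FAILS
x = -100: LHS = ((-100)³ + 2·(-100)² - (-100) - 2) mod 3 = (-979902) mod 3 = 0; 0 ≠ 0 — FAILS

Answer: No, fails for both x = 100 and x = -100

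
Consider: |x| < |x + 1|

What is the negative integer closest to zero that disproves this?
Testing negative integers from -1 downward:
x = -1: LHS = |-1| = 1, RHS = |(-1) + 1| = |0| = 0; 1 < 0 — FAILS  ← closest negative counterexample to 0

Answer: x = -1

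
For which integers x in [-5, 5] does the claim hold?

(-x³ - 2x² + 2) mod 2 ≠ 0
Holds for: {-5, -3, -1, 1, 3, 5}
Fails for: {-4, -2, 0, 2, 4}

Answer: {-5, -3, -1, 1, 3, 5}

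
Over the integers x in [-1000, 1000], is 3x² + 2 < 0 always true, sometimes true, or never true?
Over all integers in [-1000, 1000], LHS − RHS is smallest at x = 0, where it equals 2:
x = 0: LHS = 3·0² + 2 = 2; 2 < 0 — FAILS
At the ends of the range:
x = -1000: LHS = 3·(-1000)² + 2 = 3000002; 3000002 < 0 — FAILS
x = 1000: LHS = 3·1000² + 2 = 3000002; 3000002 < 0 — FAILS
Hence LHS − RHS is never negative, i.e. LHS ≥ RHS throughout, so the claimed relation (<) fails for every integer in [-1000, 1000].

No integer in the range satisfies it.

Answer: Never true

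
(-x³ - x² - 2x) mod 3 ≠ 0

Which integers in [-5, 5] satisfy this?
Holds for: {-5, -4, -2, -1, 1, 2, 4, 5}
Fails for: {-3, 0, 3}

Answer: {-5, -4, -2, -1, 1, 2, 4, 5}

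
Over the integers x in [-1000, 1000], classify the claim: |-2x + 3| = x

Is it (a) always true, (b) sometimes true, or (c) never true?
Holds at x = 1: LHS = |-2·1 + 3| = |1| = 1; 1 = 1 — holds
Fails at x = 0: LHS = |-2·0 + 3| = |3| = 3; 3 = 0 — FAILS
It is satisfied by some integers in the range but not all.

Answer: Sometimes true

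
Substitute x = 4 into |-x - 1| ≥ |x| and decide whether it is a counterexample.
Substitute x = 4 into the relation:
x = 4: LHS = |-4 - 1| = |-5| = 5, RHS = |4| = 4; 5 ≥ 4 — holds

The claim holds here, so x = 4 is not a counterexample. (A counterexample exists elsewhere, e.g. x = -1.)

Answer: No, x = 4 is not a counterexample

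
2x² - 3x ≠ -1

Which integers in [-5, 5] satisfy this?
Holds for: {-5, -4, -3, -2, -1, 0, 2, 3, 4, 5}
Fails for: {1}

Answer: {-5, -4, -3, -2, -1, 0, 2, 3, 4, 5}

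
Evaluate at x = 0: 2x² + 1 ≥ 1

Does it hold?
x = 0: LHS = 2·0² + 1 = 1; 1 ≥ 1 — holds

The relation is satisfied at x = 0.

Answer: Yes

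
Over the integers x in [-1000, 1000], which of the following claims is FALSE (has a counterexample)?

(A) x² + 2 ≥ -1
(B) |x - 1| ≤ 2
(A) Over all integers in [-1000, 1000], LHS − RHS is smallest at x = 0, where it equals 3:
x = 0: LHS = 0² + 2 = 2; 2 ≥ -1 — holds
At the ends of the range:
x = -1000: LHS = (-1000)² + 2 = 1000002; 1000002 ≥ -1 — holds
x = 1000: LHS = 1000² + 2 = 1000002; 1000002 ≥ -1 — holds
Hence LHS − RHS is never negative, i.e. LHS ≥ RHS throughout, so the relation holds for every integer in [-1000, 1000].

(B) x = -2: LHS = |(-2) - 1| = |-3| = 3; 3 ≤ 2 — FAILS

Only (B) has a counterexample.

Answer: B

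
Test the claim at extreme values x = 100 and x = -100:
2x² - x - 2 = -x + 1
x = 100: LHS = 2·100² - 100 - 2 = 19898, RHS = -100 + 1 = -99; 19898 = -99 — FAILS
x = -100: LHS = 2·(-100)² - (-100) - 2 = 20098, RHS = -(-100) + 1 = 101; 20098 = 101 — FAILS

Answer: No, fails for both x = 100 and x = -100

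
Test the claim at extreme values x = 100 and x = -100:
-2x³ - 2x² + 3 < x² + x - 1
x = 100: LHS = -2·100³ - 2·100² + 3 = -2019997, RHS = 100² + 100 - 1 = 10099; -2019997 < 10099 — holds
x = -100: LHS = -2·(-100)³ - 2·(-100)² + 3 = 1980003, RHS = (-100)² + (-100) - 1 = 9899; 1980003 < 9899 — FAILS

Answer: Partially: holds for x = 100, fails for x = -100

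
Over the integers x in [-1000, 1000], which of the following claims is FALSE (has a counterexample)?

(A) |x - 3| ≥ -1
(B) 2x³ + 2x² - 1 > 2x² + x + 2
(A) An absolute value is never negative, so the left side is ≥ 0 for every x, while the right side is -1. Tightest case in [-1000, 1000] is x = 3:
x = 3: LHS = |3 - 3| = |0| = 0; 0 ≥ -1 — holds
Hence LHS − RHS is never negative, i.e. LHS ≥ RHS throughout, so the relation holds for every integer in [-1000, 1000].

(B) x = 0: LHS = 2·0³ + 2·0² - 1 = -1, RHS = 2·0² + 0 + 2 = 2; -1 > 2 — FAILS

Only (B) has a counterexample.

Answer: B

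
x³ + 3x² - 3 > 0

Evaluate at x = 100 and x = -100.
x = 100: LHS = 100³ + 3·100² - 3 = 1029997; 1029997 > 0 — holds
x = -100: LHS = (-100)³ + 3·(-100)² - 3 = -970003; -970003 > 0 — FAILS

Answer: Partially: holds for x = 100, fails for x = -100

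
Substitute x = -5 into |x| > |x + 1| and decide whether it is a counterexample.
Substitute x = -5 into the relation:
x = -5: LHS = |-5| = 5, RHS = |(-5) + 1| = |-4| = 4; 5 > 4 — holds

The claim holds here, so x = -5 is not a counterexample. (A counterexample exists elsewhere, e.g. x = 0.)

Answer: No, x = -5 is not a counterexample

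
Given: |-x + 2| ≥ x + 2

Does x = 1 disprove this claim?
Substitute x = 1 into the relation:
x = 1: LHS = |-1 + 2| = |1| = 1, RHS = 1 + 2 = 3; 1 ≥ 3 — FAILS

Since the claim fails at x = 1, this value is a counterexample.

Answer: Yes, x = 1 is a counterexample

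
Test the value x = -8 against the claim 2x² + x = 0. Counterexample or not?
Substitute x = -8 into the relation:
x = -8: LHS = 2·(-8)² + (-8) = 120; 120 = 0 — FAILS

Since the claim fails at x = -8, this value is a counterexample.

Answer: Yes, x = -8 is a counterexample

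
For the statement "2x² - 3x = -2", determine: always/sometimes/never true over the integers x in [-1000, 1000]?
Over all integers in [-1000, 1000], LHS − RHS is always positive; it is smallest at x = 1, where it equals 1:
x = 1: LHS = 2·1² - 3·1 = -1; -1 = -2 — FAILS
At the ends of the range:
x = -1000: LHS = 2·(-1000)² - 3·(-1000) = 2003000; 2003000 = -2 — FAILS
x = 1000: LHS = 2·1000² - 3·1000 = 1997000; 1997000 = -2 — FAILS
Hence LHS − RHS is never 0, i.e. the two sides are never equal, so the claimed relation (=) fails for every integer in [-1000, 1000].

No integer in the range satisfies it.

Answer: Never true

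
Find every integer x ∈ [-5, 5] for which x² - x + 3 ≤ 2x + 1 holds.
Holds for: {1, 2}
Fails for: {-5, -4, -3, -2, -1, 0, 3, 4, 5}

Answer: {1, 2}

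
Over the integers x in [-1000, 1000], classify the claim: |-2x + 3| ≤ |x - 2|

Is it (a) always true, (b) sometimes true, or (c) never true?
Holds at x = 1: LHS = |-2·1 + 3| = |1| = 1, RHS = |1 - 2| = |-1| = 1; 1 ≤ 1 — holds
Fails at x = 0: LHS = |-2·0 + 3| = |3| = 3, RHS = |0 - 2| = |-2| = 2; 3 ≤ 2 — FAILS
It is satisfied by some integers in the range but not all.

Answer: Sometimes true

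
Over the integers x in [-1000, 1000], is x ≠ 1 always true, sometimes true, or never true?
Holds at x = 0: 0 ≠ 1 — holds
Fails at x = 1: 1 ≠ 1 — FAILS
It is satisfied by some integers in the range but not all.

Answer: Sometimes true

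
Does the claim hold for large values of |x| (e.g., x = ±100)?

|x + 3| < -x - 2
x = 100: LHS = |100 + 3| = |103| = 103, RHS = -100 - 2 = -102; 103 < -102 — FAILS
x = -100: LHS = |(-100) + 3| = |-97| = 97, RHS = -(-100) - 2 = 98; 97 < 98 — holds

Answer: Partially: fails for x = 100, holds for x = -100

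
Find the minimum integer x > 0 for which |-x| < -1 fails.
Testing positive integers:
x = 1: LHS = |-1| = 1; 1 < -1 — FAILS  ← smallest positive counterexample

Answer: x = 1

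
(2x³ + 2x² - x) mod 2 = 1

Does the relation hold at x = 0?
x = 0: LHS = (2·0³ + 2·0² - 0) mod 2 = 0 mod 2 = 0; 0 = 1 — FAILS

The relation fails at x = 0, so x = 0 is a counterexample.

Answer: No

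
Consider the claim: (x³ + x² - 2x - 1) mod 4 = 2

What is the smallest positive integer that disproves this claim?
Testing positive integers:
x = 1: LHS = (1³ + 1² - 2·1 - 1) mod 4 = (-1) mod 4 = 3; 3 = 2 — FAILS  ← smallest positive counterexample

Answer: x = 1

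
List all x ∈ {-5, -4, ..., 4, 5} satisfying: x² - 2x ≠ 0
Holds for: {-5, -4, -3, -2, -1, 1, 3, 4, 5}
Fails for: {0, 2}

Answer: {-5, -4, -3, -2, -1, 1, 3, 4, 5}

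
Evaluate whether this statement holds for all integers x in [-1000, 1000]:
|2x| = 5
The claim fails at x = 0:
x = 0: LHS = |2·0| = |0| = 0; 0 = 5 — FAILS

Because a single integer refutes it, the statement is false.

Answer: False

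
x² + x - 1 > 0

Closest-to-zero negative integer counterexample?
Testing negative integers from -1 downward:
x = -1: LHS = (-1)² + (-1) - 1 = -1; -1 > 0 — FAILS  ← closest negative counterexample to 0

Answer: x = -1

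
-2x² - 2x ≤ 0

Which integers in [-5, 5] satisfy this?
Over all integers in [-5, 5], LHS − RHS is largest at x = 0, where it equals 0:
x = 0: LHS = -2·0² - 2·0 = 0; 0 ≤ 0 — holds
At the ends of the range:
x = -5: LHS = -2·(-5)² - 2·(-5) = -40; -40 ≤ 0 — holds
x = 5: LHS = -2·5² - 2·5 = -60; -60 ≤ 0 — holds
Hence LHS − RHS is never positive, i.e. LHS ≤ RHS throughout, so the relation holds for every integer in [-5, 5].

Answer: All integers in [-5, 5]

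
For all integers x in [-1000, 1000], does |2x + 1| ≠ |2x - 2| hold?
Track d = LHS − RHS over the integers in [-1000, 1000]. Equality would need d = 0, but d changes sign only between consecutive integers, jumping over 0:
x = 0: LHS = |2·0 + 1| = |1| = 1, RHS = |2·0 - 2| = |-2| = 2; 1 ≠ 2 — holds  (d = -1)
x = 1: LHS = |2·1 + 1| = |3| = 3, RHS = |2·1 - 2| = |0| = 0; 3 ≠ 0 — holds  (d = 3)
Away from these crossings d keeps a constant sign, and checking every integer in [-1000, 1000] confirms d ≠ 0 throughout. Hence the two sides are never equal, so the relation holds for every integer in [-1000, 1000].

No counterexample exists.

Answer: True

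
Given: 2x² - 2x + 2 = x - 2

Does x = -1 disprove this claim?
Substitute x = -1 into the relation:
x = -1: LHS = 2·(-1)² - 2·(-1) + 2 = 6, RHS = (-1) - 2 = -3; 6 = -3 — FAILS

Since the claim fails at x = -1, this value is a counterexample.

Answer: Yes, x = -1 is a counterexample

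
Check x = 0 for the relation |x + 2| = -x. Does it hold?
x = 0: LHS = |0 + 2| = |2| = 2, RHS = -0 = 0; 2 = 0 — FAILS

The relation fails at x = 0, so x = 0 is a counterexample.

Answer: No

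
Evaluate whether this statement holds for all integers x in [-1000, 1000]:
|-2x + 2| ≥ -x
Over all integers in [-1000, 1000], LHS − RHS is smallest at x = 1, where it equals 1:
x = 1: LHS = |-2·1 + 2| = |0| = 0; 0 ≥ -1 — holds
At the ends of the range:
x = -1000: LHS = |-2·(-1000) + 2| = |2002| = 2002, RHS = -(-1000) = 1000; 2002 ≥ 1000 — holds
x = 1000: LHS = |-2·1000 + 2| = |-1998| = 1998; 1998 ≥ -1000 — holds
Hence LHS − RHS is never negative, i.e. LHS ≥ RHS throughout, so the relation holds for every integer in [-1000, 1000].

No counterexample exists.

Answer: True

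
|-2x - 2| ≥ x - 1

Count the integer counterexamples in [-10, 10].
Over all integers in [-10, 10], LHS − RHS is smallest at x = -1, where it equals 2:
x = -1: LHS = |-2·(-1) - 2| = |0| = 0, RHS = (-1) - 1 = -2; 0 ≥ -2 — holds
At the ends of the range:
x = -10: LHS = |-2·(-10) - 2| = |18| = 18, RHS = (-10) - 1 = -11; 18 ≥ -11 — holds
x = 10: LHS = |-2·10 - 2| = |-22| = 22, RHS = 10 - 1 = 9; 22 ≥ 9 — holds
Hence LHS − RHS is never negative, i.e. LHS ≥ RHS throughout, so the relation holds for every integer in [-10, 10].

No counterexample appears in that range.

Answer: 0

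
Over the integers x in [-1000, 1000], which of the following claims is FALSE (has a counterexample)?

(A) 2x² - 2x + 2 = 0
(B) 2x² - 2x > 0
(A) x = 0: LHS = 2·0² - 2·0 + 2 = 2; 2 = 0 — FAILS
(B) x = 0: LHS = 2·0² - 2·0 = 0; 0 > 0 — FAILS

Answer: Both A and B are false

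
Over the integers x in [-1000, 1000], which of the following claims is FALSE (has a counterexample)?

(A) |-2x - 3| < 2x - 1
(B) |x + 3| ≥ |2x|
(A) x = 0: LHS = |-2·0 - 3| = |-3| = 3, RHS = 2·0 - 1 = -1; 3 < -1 — FAILS
(B) x = -2: LHS = |(-2) + 3| = |1| = 1, RHS = |2·(-2)| = |-4| = 4; 1 ≥ 4 — FAILS

Answer: Both A and B are false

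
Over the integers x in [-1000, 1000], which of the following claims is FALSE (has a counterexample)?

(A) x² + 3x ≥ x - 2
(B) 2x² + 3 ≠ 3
(A) Over all integers in [-1000, 1000], LHS − RHS is smallest at x = -1, where it equals 1:
x = -1: LHS = (-1)² + 3·(-1) = -2, RHS = (-1) - 2 = -3; -2 ≥ -3 — holds
At the ends of the range:
x = -1000: LHS = (-1000)² + 3·(-1000) = 997000, RHS = (-1000) - 2 = -1002; 997000 ≥ -1002 — holds
x = 1000: LHS = 1000² + 3·1000 = 1003000, RHS = 1000 - 2 = 998; 1003000 ≥ 998 — holds
Hence LHS − RHS is never negative, i.e. LHS ≥ RHS throughout, so the relation holds for every integer in [-1000, 1000].

(B) x = 0: LHS = 2·0² + 3 = 3; 3 ≠ 3 — FAILS

Only (B) has a counterexample.

Answer: B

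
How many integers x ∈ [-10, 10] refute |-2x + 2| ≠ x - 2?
Over all integers in [-10, 10], LHS − RHS is always positive; it is smallest at x = 1, where it equals 1:
x = 1: LHS = |-2·1 + 2| = |0| = 0, RHS = 1 - 2 = -1; 0 ≠ -1 — holds
At the ends of the range:
x = -10: LHS = |-2·(-10) + 2| = |22| = 22, RHS = (-10) - 2 = -12; 22 ≠ -12 — holds
x = 10: LHS = |-2·10 + 2| = |-18| = 18, RHS = 10 - 2 = 8; 18 ≠ 8 — holds
Hence LHS − RHS is never 0, i.e. the two sides are never equal, so the relation holds for every integer in [-10, 10].

No counterexample appears in that range.

Answer: 0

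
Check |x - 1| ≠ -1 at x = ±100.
x = 100: LHS = |100 - 1| = |99| = 99; 99 ≠ -1 — holds
x = -100: LHS = |(-100) - 1| = |-101| = 101; 101 ≠ -1 — holds

Answer: Yes, holds for both x = 100 and x = -100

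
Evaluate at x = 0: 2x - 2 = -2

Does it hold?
x = 0: LHS = 2·0 - 2 = -2; -2 = -2 — holds

The relation is satisfied at x = 0.

Answer: Yes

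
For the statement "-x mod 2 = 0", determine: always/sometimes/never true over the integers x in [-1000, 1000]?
Holds at x = 0: LHS = (-0) mod 2 = 0 mod 2 = 0; 0 = 0 — holds
Fails at x = 1: LHS = (-1) mod 2 = 1; 1 = 0 — FAILS
It is satisfied by some integers in the range but not all.

Answer: Sometimes true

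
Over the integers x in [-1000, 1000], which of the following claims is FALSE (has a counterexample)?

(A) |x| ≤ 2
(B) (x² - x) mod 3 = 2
(A) x = 3: LHS = |3| = 3; 3 ≤ 2 — FAILS
(B) x = 0: LHS = (0² - 0) mod 3 = 0 mod 3 = 0; 0 = 2 — FAILS

Answer: Both A and B are false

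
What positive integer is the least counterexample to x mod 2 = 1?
Testing positive integers:
x = 1: LHS = 1 mod 2 = 1; 1 = 1 — holds
x = 2: LHS = 2 mod 2 = 0; 0 = 1 — FAILS  ← smallest positive counterexample

Answer: x = 2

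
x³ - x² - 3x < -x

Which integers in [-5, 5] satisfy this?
Holds for: {-5, -4, -3, -2, 1}
Fails for: {-1, 0, 2, 3, 4, 5}

Answer: {-5, -4, -3, -2, 1}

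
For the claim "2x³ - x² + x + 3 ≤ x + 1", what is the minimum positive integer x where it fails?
Testing positive integers:
x = 1: LHS = 2·1³ - 1² + 1 + 3 = 5, RHS = 1 + 1 = 2; 5 ≤ 2 — FAILS  ← smallest positive counterexample

Answer: x = 1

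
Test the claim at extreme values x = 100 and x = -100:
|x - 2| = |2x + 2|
x = 100: LHS = |100 - 2| = |98| = 98, RHS = |2·100 + 2| = |202| = 202; 98 = 202 — FAILS
x = -100: LHS = |(-100) - 2| = |-102| = 102, RHS = |2·(-100) + 2| = |-198| = 198; 102 = 198 — FAILS

Answer: No, fails for both x = 100 and x = -100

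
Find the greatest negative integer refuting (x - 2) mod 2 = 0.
Testing negative integers from -1 downward:
x = -1: LHS = ((-1) - 2) mod 2 = (-3) mod 2 = 1; 1 = 0 — FAILS  ← closest negative counterexample to 0

Answer: x = -1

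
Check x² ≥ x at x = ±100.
x = 100: LHS = 100² = 10000; 10000 ≥ 100 — holds
x = -100: LHS = (-100)² = 10000; 10000 ≥ -100 — holds

Answer: Yes, holds for both x = 100 and x = -100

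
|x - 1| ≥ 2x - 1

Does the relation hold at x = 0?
x = 0: LHS = |0 - 1| = |-1| = 1, RHS = 2·0 - 1 = -1; 1 ≥ -1 — holds

The relation is satisfied at x = 0.

Answer: Yes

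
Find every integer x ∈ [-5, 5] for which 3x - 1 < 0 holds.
Holds for: {-5, -4, -3, -2, -1, 0}
Fails for: {1, 2, 3, 4, 5}

Answer: {-5, -4, -3, -2, -1, 0}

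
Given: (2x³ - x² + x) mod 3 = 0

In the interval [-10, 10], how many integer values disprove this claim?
Counterexamples in [-10, 10]: {-10, -8, -7, -5, -4, -2, -1, 1, 2, 4, 5, 7, 8, 10}.

Counting them gives 14 values.

Answer: 14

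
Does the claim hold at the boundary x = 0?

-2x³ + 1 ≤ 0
x = 0: LHS = -2·0³ + 1 = 1; 1 ≤ 0 — FAILS

The relation fails at x = 0, so x = 0 is a counterexample.

Answer: No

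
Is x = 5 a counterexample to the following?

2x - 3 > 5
Substitute x = 5 into the relation:
x = 5: LHS = 2·5 - 3 = 7; 7 > 5 — holds

The claim holds here, so x = 5 is not a counterexample. (A counterexample exists elsewhere, e.g. x = 0.)

Answer: No, x = 5 is not a counterexample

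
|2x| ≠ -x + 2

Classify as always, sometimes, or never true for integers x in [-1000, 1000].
Holds at x = 0: LHS = |2·0| = |0| = 0, RHS = -0 + 2 = 2; 0 ≠ 2 — holds
Fails at x = -2: LHS = |2·(-2)| = |-4| = 4, RHS = -(-2) + 2 = 4; 4 ≠ 4 — FAILS
It is satisfied by some integers in the range but not all.

Answer: Sometimes true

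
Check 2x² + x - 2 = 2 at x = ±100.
x = 100: LHS = 2·100² + 100 - 2 = 20098; 20098 = 2 — FAILS
x = -100: LHS = 2·(-100)² + (-100) - 2 = 19898; 19898 = 2 — FAILS

Answer: No, fails for both x = 100 and x = -100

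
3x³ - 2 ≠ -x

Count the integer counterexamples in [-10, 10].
Track d = LHS − RHS over the integers in [-10, 10]. Equality would need d = 0, but d changes sign only between consecutive integers, jumping over 0:
x = 0: LHS = 3·0³ - 2 = -2, RHS = -0 = 0; -2 ≠ 0 — holds  (d = -2)
x = 1: LHS = 3·1³ - 2 = 1; 1 ≠ -1 — holds  (d = 2)
Away from these crossings d keeps a constant sign, and checking every integer in [-10, 10] confirms d ≠ 0 throughout. Hence the two sides are never equal, so the relation holds for every integer in [-10, 10].

No counterexample appears in that range.

Answer: 0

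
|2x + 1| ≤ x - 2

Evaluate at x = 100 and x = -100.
x = 100: LHS = |2·100 + 1| = |201| = 201, RHS = 100 - 2 = 98; 201 ≤ 98 — FAILS
x = -100: LHS = |2·(-100) + 1| = |-199| = 199, RHS = (-100) - 2 = -102; 199 ≤ -102 — FAILS

Answer: No, fails for both x = 100 and x = -100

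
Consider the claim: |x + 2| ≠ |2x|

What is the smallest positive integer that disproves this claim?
Testing positive integers:
x = 1: LHS = |1 + 2| = |3| = 3, RHS = |2·1| = |2| = 2; 3 ≠ 2 — holds
x = 2: LHS = |2 + 2| = |4| = 4, RHS = |2·2| = |4| = 4; 4 ≠ 4 — FAILS  ← smallest positive counterexample

Answer: x = 2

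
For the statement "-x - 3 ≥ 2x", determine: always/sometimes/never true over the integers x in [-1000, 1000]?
Holds at x = -1: LHS = -(-1) - 3 = -2, RHS = 2·(-1) = -2; -2 ≥ -2 — holds
Fails at x = 0: LHS = -0 - 3 = -3, RHS = 2·0 = 0; -3 ≥ 0 — FAILS
It is satisfied by some integers in the range but not all.

Answer: Sometimes true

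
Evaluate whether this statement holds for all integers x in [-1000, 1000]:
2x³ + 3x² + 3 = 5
The claim fails at x = 0:
x = 0: LHS = 2·0³ + 3·0² + 3 = 3; 3 = 5 — FAILS

Because a single integer refutes it, the statement is false.

Answer: False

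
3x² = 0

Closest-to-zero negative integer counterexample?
Testing negative integers from -1 downward:
x = -1: LHS = 3·(-1)² = 3; 3 = 0 — FAILS  ← closest negative counterexample to 0

Answer: x = -1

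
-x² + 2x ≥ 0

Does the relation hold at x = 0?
x = 0: LHS = -0² + 2·0 = 0; 0 ≥ 0 — holds

The relation is satisfied at x = 0.

Answer: Yes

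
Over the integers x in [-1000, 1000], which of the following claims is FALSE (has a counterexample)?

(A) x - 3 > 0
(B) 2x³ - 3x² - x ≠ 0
(A) x = 0: LHS = 0 - 3 = -3; -3 > 0 — FAILS
(B) x = 0: LHS = 2·0³ - 3·0² - 0 = 0; 0 ≠ 0 — FAILS

Answer: Both A and B are false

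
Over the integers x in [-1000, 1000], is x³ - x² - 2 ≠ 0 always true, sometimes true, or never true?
Track d = LHS − RHS over the integers in [-1000, 1000]. Equality would need d = 0, but d changes sign only between consecutive integers, jumping over 0:
x = 1: LHS = 1³ - 1² - 2 = -2; -2 ≠ 0 — holds  (d = -2)
x = 2: LHS = 2³ - 2² - 2 = 2; 2 ≠ 0 — holds  (d = 2)
Away from these crossings d keeps a constant sign, and checking every integer in [-1000, 1000] confirms d ≠ 0 throughout. Hence the two sides are never equal, so the relation holds for every integer in [-1000, 1000].

No counterexample exists.

Answer: Always true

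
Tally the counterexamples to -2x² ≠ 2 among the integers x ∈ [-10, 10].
Over all integers in [-10, 10], LHS − RHS is always negative; it is closest to 0 at x = 0, where it equals -2:
x = 0: LHS = -2·0² = 0; 0 ≠ 2 — holds
At the ends of the range:
x = -10: LHS = -2·(-10)² = -200; -200 ≠ 2 — holds
x = 10: LHS = -2·10² = -200; -200 ≠ 2 — holds
Hence LHS − RHS is never 0, i.e. the two sides are never equal, so the relation holds for every integer in [-10, 10].

No counterexample appears in that range.

Answer: 0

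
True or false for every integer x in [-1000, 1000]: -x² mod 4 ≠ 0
The claim fails at x = 0:
x = 0: LHS = (-0²) mod 4 = 0 mod 4 = 0; 0 ≠ 0 — FAILS

Because a single integer refutes it, the statement is false.

Answer: False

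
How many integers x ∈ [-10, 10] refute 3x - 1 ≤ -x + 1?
Counterexamples in [-10, 10]: {1, 2, 3, 4, 5, 6, 7, 8, 9, 10}.

Counting them gives 10 values.

Answer: 10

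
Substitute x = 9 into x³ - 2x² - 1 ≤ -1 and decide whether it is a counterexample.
Substitute x = 9 into the relation:
x = 9: LHS = 9³ - 2·9² - 1 = 566; 566 ≤ -1 — FAILS

Since the claim fails at x = 9, this value is a counterexample.

Answer: Yes, x = 9 is a counterexample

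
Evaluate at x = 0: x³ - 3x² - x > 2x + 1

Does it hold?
x = 0: LHS = 0³ - 3·0² - 0 = 0, RHS = 2·0 + 1 = 1; 0 > 1 — FAILS

The relation fails at x = 0, so x = 0 is a counterexample.

Answer: No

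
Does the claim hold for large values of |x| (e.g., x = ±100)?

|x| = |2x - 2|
x = 100: LHS = |100| = 100, RHS = |2·100 - 2| = |198| = 198; 100 = 198 — FAILS
x = -100: LHS = |-100| = 100, RHS = |2·(-100) - 2| = |-202| = 202; 100 = 202 — FAILS

Answer: No, fails for both x = 100 and x = -100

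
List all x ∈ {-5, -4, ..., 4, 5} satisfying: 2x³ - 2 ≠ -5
Track d = LHS − RHS over the integers in [-5, 5]. Equality would need d = 0, but d changes sign only between consecutive integers, jumping over 0:
x = -2: LHS = 2·(-2)³ - 2 = -18; -18 ≠ -5 — holds  (d = -13)
x = -1: LHS = 2·(-1)³ - 2 = -4; -4 ≠ -5 — holds  (d = 1)
Away from these crossings d keeps a constant sign, and checking every integer in [-5, 5] confirms d ≠ 0 throughout. Hence the two sides are never equal, so the relation holds for every integer in [-5, 5].

Answer: All integers in [-5, 5]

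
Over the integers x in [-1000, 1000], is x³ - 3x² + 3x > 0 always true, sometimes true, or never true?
Holds at x = 1: LHS = 1³ - 3·1² + 3·1 = 1; 1 > 0 — holds
Fails at x = 0: LHS = 0³ - 3·0² + 3·0 = 0; 0 > 0 — FAILS
It is satisfied by some integers in the range but not all.

Answer: Sometimes true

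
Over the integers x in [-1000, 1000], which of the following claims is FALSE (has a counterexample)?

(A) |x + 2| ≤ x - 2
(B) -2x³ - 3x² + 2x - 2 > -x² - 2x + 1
(A) x = 0: LHS = |0 + 2| = |2| = 2, RHS = 0 - 2 = -2; 2 ≤ -2 — FAILS
(B) x = 0: LHS = -2·0³ - 3·0² + 2·0 - 2 = -2, RHS = -0² - 2·0 + 1 = 1; -2 > 1 — FAILS

Answer: Both A and B are false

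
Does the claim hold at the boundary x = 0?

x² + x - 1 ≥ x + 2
x = 0: LHS = 0² + 0 - 1 = -1, RHS = 0 + 2 = 2; -1 ≥ 2 — FAILS

The relation fails at x = 0, so x = 0 is a counterexample.

Answer: No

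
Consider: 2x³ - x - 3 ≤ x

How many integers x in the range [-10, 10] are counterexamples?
Counterexamples in [-10, 10]: {2, 3, 4, 5, 6, 7, 8, 9, 10}.

Counting them gives 9 values.

Answer: 9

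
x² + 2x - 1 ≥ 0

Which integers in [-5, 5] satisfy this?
Holds for: {-5, -4, -3, 1, 2, 3, 4, 5}
Fails for: {-2, -1, 0}

Answer: {-5, -4, -3, 1, 2, 3, 4, 5}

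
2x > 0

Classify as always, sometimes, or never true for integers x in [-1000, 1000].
Holds at x = 1: LHS = 2·1 = 2; 2 > 0 — holds
Fails at x = 0: LHS = 2·0 = 0; 0 > 0 — FAILS
It is satisfied by some integers in the range but not all.

Answer: Sometimes true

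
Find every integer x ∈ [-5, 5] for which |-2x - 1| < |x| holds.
Over all integers in [-5, 5], LHS − RHS is smallest at x = -1, where it equals 0:
x = -1: LHS = |-2·(-1) - 1| = |1| = 1, RHS = |-1| = 1; 1 < 1 — FAILS
At the ends of the range:
x = -5: LHS = |-2·(-5) - 1| = |9| = 9, RHS = |-5| = 5; 9 < 5 — FAILS
x = 5: LHS = |-2·5 - 1| = |-11| = 11, RHS = |5| = 5; 11 < 5 — FAILS
Hence LHS − RHS is never negative, i.e. LHS ≥ RHS throughout, so the claimed relation (<) fails for every integer in [-5, 5].

Answer: None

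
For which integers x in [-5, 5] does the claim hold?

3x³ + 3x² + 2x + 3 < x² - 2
Holds for: {-5, -4, -3, -2}
Fails for: {-1, 0, 1, 2, 3, 4, 5}

Answer: {-5, -4, -3, -2}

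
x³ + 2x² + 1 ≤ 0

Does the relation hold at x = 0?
x = 0: LHS = 0³ + 2·0² + 1 = 1; 1 ≤ 0 — FAILS

The relation fails at x = 0, so x = 0 is a counterexample.

Answer: No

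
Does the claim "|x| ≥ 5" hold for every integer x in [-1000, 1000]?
The claim fails at x = 0:
x = 0: LHS = |0| = 0; 0 ≥ 5 — FAILS

Because a single integer refutes it, the statement is false.

Answer: False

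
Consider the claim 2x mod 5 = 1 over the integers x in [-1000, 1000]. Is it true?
The claim fails at x = 0:
x = 0: LHS = (2·0) mod 5 = 0 mod 5 = 0; 0 = 1 — FAILS

Because a single integer refutes it, the statement is false.

Answer: False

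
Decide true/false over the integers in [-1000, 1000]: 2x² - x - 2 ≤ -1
The claim fails at x = -1:
x = -1: LHS = 2·(-1)² - (-1) - 2 = 1; 1 ≤ -1 — FAILS

Because a single integer refutes it, the statement is false.

Answer: False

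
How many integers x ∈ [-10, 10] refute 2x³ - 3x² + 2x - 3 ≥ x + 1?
Counterexamples in [-10, 10]: {-10, -9, -8, -7, -6, -5, -4, -3, -2, -1, 0, 1}.

Counting them gives 12 values.

Answer: 12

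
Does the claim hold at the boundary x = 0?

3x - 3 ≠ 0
x = 0: LHS = 3·0 - 3 = -3; -3 ≠ 0 — holds

The relation is satisfied at x = 0.

Answer: Yes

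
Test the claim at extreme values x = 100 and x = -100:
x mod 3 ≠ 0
x = 100: LHS = 100 mod 3 = 1; 1 ≠ 0 — holds
x = -100: LHS = (-100) mod 3 = 2; 2 ≠ 0 — holds

Answer: Yes, holds for both x = 100 and x = -100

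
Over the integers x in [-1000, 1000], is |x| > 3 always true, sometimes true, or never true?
Holds at x = 4: LHS = |4| = 4; 4 > 3 — holds
Fails at x = 0: LHS = |0| = 0; 0 > 3 — FAILS
It is satisfied by some integers in the range but not all.

Answer: Sometimes true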